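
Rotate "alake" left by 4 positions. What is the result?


Input: "alake", rotate left by 4
First 4 characters: "alak"
Remaining characters: "e"
Concatenate remaining + first: "e" + "alak" = "ealak"

ealak


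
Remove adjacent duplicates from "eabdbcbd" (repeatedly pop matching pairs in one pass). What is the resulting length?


Input: eabdbcbd
Stack-based adjacent duplicate removal:
  Read 'e': push. Stack: e
  Read 'a': push. Stack: ea
  Read 'b': push. Stack: eab
  Read 'd': push. Stack: eabd
  Read 'b': push. Stack: eabdb
  Read 'c': push. Stack: eabdbc
  Read 'b': push. Stack: eabdbcb
  Read 'd': push. Stack: eabdbcbd
Final stack: "eabdbcbd" (length 8)

8


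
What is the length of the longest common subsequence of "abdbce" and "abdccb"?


LCS of "abdbce" and "abdccb"
DP table:
           a    b    d    c    c    b
      0    0    0    0    0    0    0
  a   0    1    1    1    1    1    1
  b   0    1    2    2    2    2    2
  d   0    1    2    3    3    3    3
  b   0    1    2    3    3    3    4
  c   0    1    2    3    4    4    4
  e   0    1    2    3    4    4    4
LCS length = dp[6][6] = 4

4


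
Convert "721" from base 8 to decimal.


Input: "721" in base 8
Positional expansion:
  Digit '7' (value 7) x 8^2 = 448
  Digit '2' (value 2) x 8^1 = 16
  Digit '1' (value 1) x 8^0 = 1
Sum = 465

465


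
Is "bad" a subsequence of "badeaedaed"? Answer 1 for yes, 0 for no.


Check if "bad" is a subsequence of "badeaedaed"
Greedy scan:
  Position 0 ('b'): matches sub[0] = 'b'
  Position 1 ('a'): matches sub[1] = 'a'
  Position 2 ('d'): matches sub[2] = 'd'
  Position 3 ('e'): no match needed
  Position 4 ('a'): no match needed
  Position 5 ('e'): no match needed
  Position 6 ('d'): no match needed
  Position 7 ('a'): no match needed
  Position 8 ('e'): no match needed
  Position 9 ('d'): no match needed
All 3 characters matched => is a subsequence

1


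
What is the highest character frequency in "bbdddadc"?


Input: bbdddadc
Character counts:
  'a': 1
  'b': 2
  'c': 1
  'd': 4
Maximum frequency: 4

4


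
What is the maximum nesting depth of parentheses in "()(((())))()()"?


Input: "()(((())))()()"
Tracking depth:
  Position 0 '(': depth becomes 1
  Position 1 ')': depth becomes 0
  Position 2 '(': depth becomes 1
  Position 3 '(': depth becomes 2
  Position 4 '(': depth becomes 3
  Position 5 '(': depth becomes 4
  Position 6 ')': depth becomes 3
  Position 7 ')': depth becomes 2
  Position 8 ')': depth becomes 1
  Position 9 ')': depth becomes 0
  Position 10 '(': depth becomes 1
  Position 11 ')': depth becomes 0
  Position 12 '(': depth becomes 1
  Position 13 ')': depth becomes 0
Maximum depth reached: 4

4


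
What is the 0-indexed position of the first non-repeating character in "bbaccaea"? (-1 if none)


Input: bbaccaea
Character frequencies:
  'a': 3
  'b': 2
  'c': 2
  'e': 1
Scanning left to right for freq == 1:
  Position 0 ('b'): freq=2, skip
  Position 1 ('b'): freq=2, skip
  Position 2 ('a'): freq=3, skip
  Position 3 ('c'): freq=2, skip
  Position 4 ('c'): freq=2, skip
  Position 5 ('a'): freq=3, skip
  Position 6 ('e'): unique! => answer = 6

6


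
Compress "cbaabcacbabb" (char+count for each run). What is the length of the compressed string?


Input: cbaabcacbabb
Runs:
  'c' x 1 => "c1"
  'b' x 1 => "b1"
  'a' x 2 => "a2"
  'b' x 1 => "b1"
  'c' x 1 => "c1"
  'a' x 1 => "a1"
  'c' x 1 => "c1"
  'b' x 1 => "b1"
  'a' x 1 => "a1"
  'b' x 2 => "b2"
Compressed: "c1b1a2b1c1a1c1b1a1b2"
Compressed length: 20

20


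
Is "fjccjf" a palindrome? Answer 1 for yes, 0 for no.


Input: fjccjf
Reversed: fjccjf
  Compare pos 0 ('f') with pos 5 ('f'): match
  Compare pos 1 ('j') with pos 4 ('j'): match
  Compare pos 2 ('c') with pos 3 ('c'): match
Result: palindrome

1


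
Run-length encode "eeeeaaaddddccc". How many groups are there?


Input: eeeeaaaddddccc
Scanning for consecutive runs:
  Group 1: 'e' x 4 (positions 0-3)
  Group 2: 'a' x 3 (positions 4-6)
  Group 3: 'd' x 4 (positions 7-10)
  Group 4: 'c' x 3 (positions 11-13)
Total groups: 4

4


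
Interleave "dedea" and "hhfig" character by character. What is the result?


Interleaving "dedea" and "hhfig":
  Position 0: 'd' from first, 'h' from second => "dh"
  Position 1: 'e' from first, 'h' from second => "eh"
  Position 2: 'd' from first, 'f' from second => "df"
  Position 3: 'e' from first, 'i' from second => "ei"
  Position 4: 'a' from first, 'g' from second => "ag"
Result: dhehdfeiag

dhehdfeiag


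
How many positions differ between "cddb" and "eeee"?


Comparing "cddb" and "eeee" position by position:
  Position 0: 'c' vs 'e' => DIFFER
  Position 1: 'd' vs 'e' => DIFFER
  Position 2: 'd' vs 'e' => DIFFER
  Position 3: 'b' vs 'e' => DIFFER
Positions that differ: 4

4


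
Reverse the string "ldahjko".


Input: ldahjko
Reading characters right to left:
  Position 6: 'o'
  Position 5: 'k'
  Position 4: 'j'
  Position 3: 'h'
  Position 2: 'a'
  Position 1: 'd'
  Position 0: 'l'
Reversed: okjhadl

okjhadl


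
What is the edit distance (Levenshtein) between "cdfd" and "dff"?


Computing edit distance: "cdfd" -> "dff"
DP table:
           d    f    f
      0    1    2    3
  c   1    1    2    3
  d   2    1    2    3
  f   3    2    1    2
  d   4    3    2    2
Edit distance = dp[4][3] = 2

2


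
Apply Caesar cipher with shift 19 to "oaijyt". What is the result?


Caesar cipher: shift "oaijyt" by 19
  'o' (pos 14) + 19 = pos 7 = 'h'
  'a' (pos 0) + 19 = pos 19 = 't'
  'i' (pos 8) + 19 = pos 1 = 'b'
  'j' (pos 9) + 19 = pos 2 = 'c'
  'y' (pos 24) + 19 = pos 17 = 'r'
  't' (pos 19) + 19 = pos 12 = 'm'
Result: htbcrm

htbcrm


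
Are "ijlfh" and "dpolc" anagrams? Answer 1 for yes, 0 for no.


Strings: "ijlfh", "dpolc"
Sorted first:  fhijl
Sorted second: cdlop
Differ at position 0: 'f' vs 'c' => not anagrams

0


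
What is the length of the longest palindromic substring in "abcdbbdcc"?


Input: "abcdbbdcc"
Checking substrings for palindromes:
  [2:8] "cdbbdc" (len 6) => palindrome
  [3:7] "dbbd" (len 4) => palindrome
  [4:6] "bb" (len 2) => palindrome
  [7:9] "cc" (len 2) => palindrome
Longest palindromic substring: "cdbbdc" with length 6

6


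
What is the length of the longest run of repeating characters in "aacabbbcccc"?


Input: "aacabbbcccc"
Scanning for longest run:
  Position 1 ('a'): continues run of 'a', length=2
  Position 2 ('c'): new char, reset run to 1
  Position 3 ('a'): new char, reset run to 1
  Position 4 ('b'): new char, reset run to 1
  Position 5 ('b'): continues run of 'b', length=2
  Position 6 ('b'): continues run of 'b', length=3
  Position 7 ('c'): new char, reset run to 1
  Position 8 ('c'): continues run of 'c', length=2
  Position 9 ('c'): continues run of 'c', length=3
  Position 10 ('c'): continues run of 'c', length=4
Longest run: 'c' with length 4

4


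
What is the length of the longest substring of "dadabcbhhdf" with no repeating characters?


Input: "dadabcbhhdf"
Sliding window (track last position of each char):
  Position 0 ('d'): window [0,0] length 1 -- new best
  Position 1 ('a'): window [0,1] length 2 -- new best
  Position 2 ('d'): repeat (last at 0), move window start to 1
  Position 2 ('d'): window [1,2] length 2
  Position 3 ('a'): repeat (last at 1), move window start to 2
  Position 3 ('a'): window [2,3] length 2
  Position 4 ('b'): window [2,4] length 3 -- new best
  Position 5 ('c'): window [2,5] length 4 -- new best
  Position 6 ('b'): repeat (last at 4), move window start to 5
  Position 6 ('b'): window [5,6] length 2
  Position 7 ('h'): window [5,7] length 3
  Position 8 ('h'): repeat (last at 7), move window start to 8
  Position 8 ('h'): window [8,8] length 1
  Position 9 ('d'): window [8,9] length 2
  Position 10 ('f'): window [8,10] length 3
Longest substring with no repeats: "dabc" with length 4

4


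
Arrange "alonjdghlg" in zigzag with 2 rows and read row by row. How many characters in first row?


Zigzag "alonjdghlg" into 2 rows:
Placing characters:
  'a' => row 0
  'l' => row 1
  'o' => row 0
  'n' => row 1
  'j' => row 0
  'd' => row 1
  'g' => row 0
  'h' => row 1
  'l' => row 0
  'g' => row 1
Rows:
  Row 0: "aojgl"
  Row 1: "lndhg"
First row length: 5

5


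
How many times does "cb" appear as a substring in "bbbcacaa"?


Searching for "cb" in "bbbcacaa"
Scanning each position:
  Position 0: "bb" => no
  Position 1: "bb" => no
  Position 2: "bc" => no
  Position 3: "ca" => no
  Position 4: "ac" => no
  Position 5: "ca" => no
  Position 6: "aa" => no
Total occurrences: 0

0


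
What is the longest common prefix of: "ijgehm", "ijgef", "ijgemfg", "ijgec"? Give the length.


Words: ijgehm, ijgef, ijgemfg, ijgec
  Position 0: all 'i' => match
  Position 1: all 'j' => match
  Position 2: all 'g' => match
  Position 3: all 'e' => match
  Position 4: ('h', 'f', 'm', 'c') => mismatch, stop
LCP = "ijge" (length 4)

4


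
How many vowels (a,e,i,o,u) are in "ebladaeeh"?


Input: ebladaeeh
Checking each character:
  'e' at position 0: vowel (running total: 1)
  'b' at position 1: consonant
  'l' at position 2: consonant
  'a' at position 3: vowel (running total: 2)
  'd' at position 4: consonant
  'a' at position 5: vowel (running total: 3)
  'e' at position 6: vowel (running total: 4)
  'e' at position 7: vowel (running total: 5)
  'h' at position 8: consonant
Total vowels: 5

5


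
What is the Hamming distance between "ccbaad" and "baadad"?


Comparing "ccbaad" and "baadad" position by position:
  Position 0: 'c' vs 'b' => differ
  Position 1: 'c' vs 'a' => differ
  Position 2: 'b' vs 'a' => differ
  Position 3: 'a' vs 'd' => differ
  Position 4: 'a' vs 'a' => same
  Position 5: 'd' vs 'd' => same
Total differences (Hamming distance): 4

4


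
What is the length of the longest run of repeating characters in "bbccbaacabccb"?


Input: "bbccbaacabccb"
Scanning for longest run:
  Position 1 ('b'): continues run of 'b', length=2
  Position 2 ('c'): new char, reset run to 1
  Position 3 ('c'): continues run of 'c', length=2
  Position 4 ('b'): new char, reset run to 1
  Position 5 ('a'): new char, reset run to 1
  Position 6 ('a'): continues run of 'a', length=2
  Position 7 ('c'): new char, reset run to 1
  Position 8 ('a'): new char, reset run to 1
  Position 9 ('b'): new char, reset run to 1
  Position 10 ('c'): new char, reset run to 1
  Position 11 ('c'): continues run of 'c', length=2
  Position 12 ('b'): new char, reset run to 1
Longest run: 'b' with length 2

2


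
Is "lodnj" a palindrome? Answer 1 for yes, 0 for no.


Input: lodnj
Reversed: jndol
  Compare pos 0 ('l') with pos 4 ('j'): MISMATCH
  Compare pos 1 ('o') with pos 3 ('n'): MISMATCH
Result: not a palindrome

0


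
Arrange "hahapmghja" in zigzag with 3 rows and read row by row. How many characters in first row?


Zigzag "hahapmghja" into 3 rows:
Placing characters:
  'h' => row 0
  'a' => row 1
  'h' => row 2
  'a' => row 1
  'p' => row 0
  'm' => row 1
  'g' => row 2
  'h' => row 1
  'j' => row 0
  'a' => row 1
Rows:
  Row 0: "hpj"
  Row 1: "aamha"
  Row 2: "hg"
First row length: 3

3


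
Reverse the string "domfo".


Input: domfo
Reading characters right to left:
  Position 4: 'o'
  Position 3: 'f'
  Position 2: 'm'
  Position 1: 'o'
  Position 0: 'd'
Reversed: ofmod

ofmod


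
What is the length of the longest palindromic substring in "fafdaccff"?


Input: "fafdaccff"
Checking substrings for palindromes:
  [0:3] "faf" (len 3) => palindrome
  [5:7] "cc" (len 2) => palindrome
  [7:9] "ff" (len 2) => palindrome
Longest palindromic substring: "faf" with length 3

3


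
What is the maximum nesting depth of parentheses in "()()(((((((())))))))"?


Input: "()()(((((((())))))))"
Tracking depth:
  Position 0 '(': depth becomes 1
  Position 1 ')': depth becomes 0
  Position 2 '(': depth becomes 1
  Position 3 ')': depth becomes 0
  Position 4 '(': depth becomes 1
  Position 5 '(': depth becomes 2
  Position 6 '(': depth becomes 3
  Position 7 '(': depth becomes 4
  Position 8 '(': depth becomes 5
  Position 9 '(': depth becomes 6
  Position 10 '(': depth becomes 7
  Position 11 '(': depth becomes 8
  Position 12 ')': depth becomes 7
  Position 13 ')': depth becomes 6
  Position 14 ')': depth becomes 5
  Position 15 ')': depth becomes 4
  Position 16 ')': depth becomes 3
  Position 17 ')': depth becomes 2
  Position 18 ')': depth becomes 1
  Position 19 ')': depth becomes 0
Maximum depth reached: 8

8


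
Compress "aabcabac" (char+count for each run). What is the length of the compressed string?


Input: aabcabac
Runs:
  'a' x 2 => "a2"
  'b' x 1 => "b1"
  'c' x 1 => "c1"
  'a' x 1 => "a1"
  'b' x 1 => "b1"
  'a' x 1 => "a1"
  'c' x 1 => "c1"
Compressed: "a2b1c1a1b1a1c1"
Compressed length: 14

14


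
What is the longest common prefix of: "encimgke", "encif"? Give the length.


Words: encimgke, encif
  Position 0: all 'e' => match
  Position 1: all 'n' => match
  Position 2: all 'c' => match
  Position 3: all 'i' => match
  Position 4: ('m', 'f') => mismatch, stop
LCP = "enci" (length 4)

4


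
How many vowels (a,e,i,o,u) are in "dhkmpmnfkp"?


Input: dhkmpmnfkp
Checking each character:
  'd' at position 0: consonant
  'h' at position 1: consonant
  'k' at position 2: consonant
  'm' at position 3: consonant
  'p' at position 4: consonant
  'm' at position 5: consonant
  'n' at position 6: consonant
  'f' at position 7: consonant
  'k' at position 8: consonant
  'p' at position 9: consonant
Total vowels: 0

0


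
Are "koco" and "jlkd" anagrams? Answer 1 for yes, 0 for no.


Strings: "koco", "jlkd"
Sorted first:  ckoo
Sorted second: djkl
Differ at position 0: 'c' vs 'd' => not anagrams

0


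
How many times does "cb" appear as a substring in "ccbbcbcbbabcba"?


Searching for "cb" in "ccbbcbcbbabcba"
Scanning each position:
  Position 0: "cc" => no
  Position 1: "cb" => MATCH
  Position 2: "bb" => no
  Position 3: "bc" => no
  Position 4: "cb" => MATCH
  Position 5: "bc" => no
  Position 6: "cb" => MATCH
  Position 7: "bb" => no
  Position 8: "ba" => no
  Position 9: "ab" => no
  Position 10: "bc" => no
  Position 11: "cb" => MATCH
  Position 12: "ba" => no
Total occurrences: 4

4


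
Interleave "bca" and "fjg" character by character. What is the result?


Interleaving "bca" and "fjg":
  Position 0: 'b' from first, 'f' from second => "bf"
  Position 1: 'c' from first, 'j' from second => "cj"
  Position 2: 'a' from first, 'g' from second => "ag"
Result: bfcjag

bfcjag


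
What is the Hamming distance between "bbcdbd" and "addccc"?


Comparing "bbcdbd" and "addccc" position by position:
  Position 0: 'b' vs 'a' => differ
  Position 1: 'b' vs 'd' => differ
  Position 2: 'c' vs 'd' => differ
  Position 3: 'd' vs 'c' => differ
  Position 4: 'b' vs 'c' => differ
  Position 5: 'd' vs 'c' => differ
Total differences (Hamming distance): 6

6


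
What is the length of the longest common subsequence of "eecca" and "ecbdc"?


LCS of "eecca" and "ecbdc"
DP table:
           e    c    b    d    c
      0    0    0    0    0    0
  e   0    1    1    1    1    1
  e   0    1    1    1    1    1
  c   0    1    2    2    2    2
  c   0    1    2    2    2    3
  a   0    1    2    2    2    3
LCS length = dp[5][5] = 3

3


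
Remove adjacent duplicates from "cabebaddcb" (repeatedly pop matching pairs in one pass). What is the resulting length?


Input: cabebaddcb
Stack-based adjacent duplicate removal:
  Read 'c': push. Stack: c
  Read 'a': push. Stack: ca
  Read 'b': push. Stack: cab
  Read 'e': push. Stack: cabe
  Read 'b': push. Stack: cabeb
  Read 'a': push. Stack: cabeba
  Read 'd': push. Stack: cabebad
  Read 'd': matches stack top 'd' => pop. Stack: cabeba
  Read 'c': push. Stack: cabebac
  Read 'b': push. Stack: cabebacb
Final stack: "cabebacb" (length 8)

8


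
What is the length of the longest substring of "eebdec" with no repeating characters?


Input: "eebdec"
Sliding window (track last position of each char):
  Position 0 ('e'): window [0,0] length 1 -- new best
  Position 1 ('e'): repeat (last at 0), move window start to 1
  Position 1 ('e'): window [1,1] length 1
  Position 2 ('b'): window [1,2] length 2 -- new best
  Position 3 ('d'): window [1,3] length 3 -- new best
  Position 4 ('e'): repeat (last at 1), move window start to 2
  Position 4 ('e'): window [2,4] length 3
  Position 5 ('c'): window [2,5] length 4 -- new best
Longest substring with no repeats: "bdec" with length 4

4


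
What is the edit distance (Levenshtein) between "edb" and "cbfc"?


Computing edit distance: "edb" -> "cbfc"
DP table:
           c    b    f    c
      0    1    2    3    4
  e   1    1    2    3    4
  d   2    2    2    3    4
  b   3    3    2    3    4
Edit distance = dp[3][4] = 4

4


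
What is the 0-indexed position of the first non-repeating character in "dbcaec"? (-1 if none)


Input: dbcaec
Character frequencies:
  'a': 1
  'b': 1
  'c': 2
  'd': 1
  'e': 1
Scanning left to right for freq == 1:
  Position 0 ('d'): unique! => answer = 0

0


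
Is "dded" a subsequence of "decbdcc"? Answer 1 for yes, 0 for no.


Check if "dded" is a subsequence of "decbdcc"
Greedy scan:
  Position 0 ('d'): matches sub[0] = 'd'
  Position 1 ('e'): no match needed
  Position 2 ('c'): no match needed
  Position 3 ('b'): no match needed
  Position 4 ('d'): matches sub[1] = 'd'
  Position 5 ('c'): no match needed
  Position 6 ('c'): no match needed
Only matched 2/4 characters => not a subsequence

0


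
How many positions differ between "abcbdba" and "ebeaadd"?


Comparing "abcbdba" and "ebeaadd" position by position:
  Position 0: 'a' vs 'e' => DIFFER
  Position 1: 'b' vs 'b' => same
  Position 2: 'c' vs 'e' => DIFFER
  Position 3: 'b' vs 'a' => DIFFER
  Position 4: 'd' vs 'a' => DIFFER
  Position 5: 'b' vs 'd' => DIFFER
  Position 6: 'a' vs 'd' => DIFFER
Positions that differ: 6

6


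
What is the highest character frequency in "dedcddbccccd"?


Input: dedcddbccccd
Character counts:
  'b': 1
  'c': 5
  'd': 5
  'e': 1
Maximum frequency: 5

5


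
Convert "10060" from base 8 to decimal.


Input: "10060" in base 8
Positional expansion:
  Digit '1' (value 1) x 8^4 = 4096
  Digit '0' (value 0) x 8^3 = 0
  Digit '0' (value 0) x 8^2 = 0
  Digit '6' (value 6) x 8^1 = 48
  Digit '0' (value 0) x 8^0 = 0
Sum = 4144

4144


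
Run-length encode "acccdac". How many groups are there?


Input: acccdac
Scanning for consecutive runs:
  Group 1: 'a' x 1 (positions 0-0)
  Group 2: 'c' x 3 (positions 1-3)
  Group 3: 'd' x 1 (positions 4-4)
  Group 4: 'a' x 1 (positions 5-5)
  Group 5: 'c' x 1 (positions 6-6)
Total groups: 5

5


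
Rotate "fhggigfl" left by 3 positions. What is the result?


Input: "fhggigfl", rotate left by 3
First 3 characters: "fhg"
Remaining characters: "gigfl"
Concatenate remaining + first: "gigfl" + "fhg" = "gigflfhg"

gigflfhg


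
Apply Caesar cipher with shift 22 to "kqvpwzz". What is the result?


Caesar cipher: shift "kqvpwzz" by 22
  'k' (pos 10) + 22 = pos 6 = 'g'
  'q' (pos 16) + 22 = pos 12 = 'm'
  'v' (pos 21) + 22 = pos 17 = 'r'
  'p' (pos 15) + 22 = pos 11 = 'l'
  'w' (pos 22) + 22 = pos 18 = 's'
  'z' (pos 25) + 22 = pos 21 = 'v'
  'z' (pos 25) + 22 = pos 21 = 'v'
Result: gmrlsvv

gmrlsvv


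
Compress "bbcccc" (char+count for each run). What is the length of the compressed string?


Input: bbcccc
Runs:
  'b' x 2 => "b2"
  'c' x 4 => "c4"
Compressed: "b2c4"
Compressed length: 4

4


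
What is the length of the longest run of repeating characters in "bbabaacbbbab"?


Input: "bbabaacbbbab"
Scanning for longest run:
  Position 1 ('b'): continues run of 'b', length=2
  Position 2 ('a'): new char, reset run to 1
  Position 3 ('b'): new char, reset run to 1
  Position 4 ('a'): new char, reset run to 1
  Position 5 ('a'): continues run of 'a', length=2
  Position 6 ('c'): new char, reset run to 1
  Position 7 ('b'): new char, reset run to 1
  Position 8 ('b'): continues run of 'b', length=2
  Position 9 ('b'): continues run of 'b', length=3
  Position 10 ('a'): new char, reset run to 1
  Position 11 ('b'): new char, reset run to 1
Longest run: 'b' with length 3

3


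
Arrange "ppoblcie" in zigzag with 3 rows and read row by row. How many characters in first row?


Zigzag "ppoblcie" into 3 rows:
Placing characters:
  'p' => row 0
  'p' => row 1
  'o' => row 2
  'b' => row 1
  'l' => row 0
  'c' => row 1
  'i' => row 2
  'e' => row 1
Rows:
  Row 0: "pl"
  Row 1: "pbce"
  Row 2: "oi"
First row length: 2

2


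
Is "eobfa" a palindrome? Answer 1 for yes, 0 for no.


Input: eobfa
Reversed: afboe
  Compare pos 0 ('e') with pos 4 ('a'): MISMATCH
  Compare pos 1 ('o') with pos 3 ('f'): MISMATCH
Result: not a palindrome

0


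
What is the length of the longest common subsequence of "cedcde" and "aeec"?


LCS of "cedcde" and "aeec"
DP table:
           a    e    e    c
      0    0    0    0    0
  c   0    0    0    0    1
  e   0    0    1    1    1
  d   0    0    1    1    1
  c   0    0    1    1    2
  d   0    0    1    1    2
  e   0    0    1    2    2
LCS length = dp[6][4] = 2

2


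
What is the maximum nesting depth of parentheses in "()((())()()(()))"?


Input: "()((())()()(()))"
Tracking depth:
  Position 0 '(': depth becomes 1
  Position 1 ')': depth becomes 0
  Position 2 '(': depth becomes 1
  Position 3 '(': depth becomes 2
  Position 4 '(': depth becomes 3
  Position 5 ')': depth becomes 2
  Position 6 ')': depth becomes 1
  Position 7 '(': depth becomes 2
  Position 8 ')': depth becomes 1
  Position 9 '(': depth becomes 2
  Position 10 ')': depth becomes 1
  Position 11 '(': depth becomes 2
  Position 12 '(': depth becomes 3
  Position 13 ')': depth becomes 2
  Position 14 ')': depth becomes 1
  Position 15 ')': depth becomes 0
Maximum depth reached: 3

3


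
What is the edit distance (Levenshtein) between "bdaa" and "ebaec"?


Computing edit distance: "bdaa" -> "ebaec"
DP table:
           e    b    a    e    c
      0    1    2    3    4    5
  b   1    1    1    2    3    4
  d   2    2    2    2    3    4
  a   3    3    3    2    3    4
  a   4    4    4    3    3    4
Edit distance = dp[4][5] = 4

4


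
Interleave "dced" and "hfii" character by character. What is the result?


Interleaving "dced" and "hfii":
  Position 0: 'd' from first, 'h' from second => "dh"
  Position 1: 'c' from first, 'f' from second => "cf"
  Position 2: 'e' from first, 'i' from second => "ei"
  Position 3: 'd' from first, 'i' from second => "di"
Result: dhcfeidi

dhcfeidi


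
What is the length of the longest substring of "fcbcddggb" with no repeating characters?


Input: "fcbcddggb"
Sliding window (track last position of each char):
  Position 0 ('f'): window [0,0] length 1 -- new best
  Position 1 ('c'): window [0,1] length 2 -- new best
  Position 2 ('b'): window [0,2] length 3 -- new best
  Position 3 ('c'): repeat (last at 1), move window start to 2
  Position 3 ('c'): window [2,3] length 2
  Position 4 ('d'): window [2,4] length 3
  Position 5 ('d'): repeat (last at 4), move window start to 5
  Position 5 ('d'): window [5,5] length 1
  Position 6 ('g'): window [5,6] length 2
  Position 7 ('g'): repeat (last at 6), move window start to 7
  Position 7 ('g'): window [7,7] length 1
  Position 8 ('b'): window [7,8] length 2
Longest substring with no repeats: "fcb" with length 3

3


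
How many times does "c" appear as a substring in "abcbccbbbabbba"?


Searching for "c" in "abcbccbbbabbba"
Scanning each position:
  Position 0: "a" => no
  Position 1: "b" => no
  Position 2: "c" => MATCH
  Position 3: "b" => no
  Position 4: "c" => MATCH
  Position 5: "c" => MATCH
  Position 6: "b" => no
  Position 7: "b" => no
  Position 8: "b" => no
  Position 9: "a" => no
  Position 10: "b" => no
  Position 11: "b" => no
  Position 12: "b" => no
  Position 13: "a" => no
Total occurrences: 3

3


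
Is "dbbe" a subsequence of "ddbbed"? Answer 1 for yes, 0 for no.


Check if "dbbe" is a subsequence of "ddbbed"
Greedy scan:
  Position 0 ('d'): matches sub[0] = 'd'
  Position 1 ('d'): no match needed
  Position 2 ('b'): matches sub[1] = 'b'
  Position 3 ('b'): matches sub[2] = 'b'
  Position 4 ('e'): matches sub[3] = 'e'
  Position 5 ('d'): no match needed
All 4 characters matched => is a subsequence

1


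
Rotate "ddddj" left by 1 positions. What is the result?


Input: "ddddj", rotate left by 1
First 1 characters: "d"
Remaining characters: "dddj"
Concatenate remaining + first: "dddj" + "d" = "dddjd"

dddjd


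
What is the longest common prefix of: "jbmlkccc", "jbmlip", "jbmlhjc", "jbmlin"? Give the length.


Words: jbmlkccc, jbmlip, jbmlhjc, jbmlin
  Position 0: all 'j' => match
  Position 1: all 'b' => match
  Position 2: all 'm' => match
  Position 3: all 'l' => match
  Position 4: ('k', 'i', 'h', 'i') => mismatch, stop
LCP = "jbml" (length 4)

4


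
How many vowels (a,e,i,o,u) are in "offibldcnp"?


Input: offibldcnp
Checking each character:
  'o' at position 0: vowel (running total: 1)
  'f' at position 1: consonant
  'f' at position 2: consonant
  'i' at position 3: vowel (running total: 2)
  'b' at position 4: consonant
  'l' at position 5: consonant
  'd' at position 6: consonant
  'c' at position 7: consonant
  'n' at position 8: consonant
  'p' at position 9: consonant
Total vowels: 2

2


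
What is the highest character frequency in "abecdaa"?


Input: abecdaa
Character counts:
  'a': 3
  'b': 1
  'c': 1
  'd': 1
  'e': 1
Maximum frequency: 3

3


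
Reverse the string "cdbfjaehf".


Input: cdbfjaehf
Reading characters right to left:
  Position 8: 'f'
  Position 7: 'h'
  Position 6: 'e'
  Position 5: 'a'
  Position 4: 'j'
  Position 3: 'f'
  Position 2: 'b'
  Position 1: 'd'
  Position 0: 'c'
Reversed: fheajfbdc

fheajfbdc


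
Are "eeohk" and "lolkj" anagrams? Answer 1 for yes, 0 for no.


Strings: "eeohk", "lolkj"
Sorted first:  eehko
Sorted second: jkllo
Differ at position 0: 'e' vs 'j' => not anagrams

0


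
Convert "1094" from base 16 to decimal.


Input: "1094" in base 16
Positional expansion:
  Digit '1' (value 1) x 16^3 = 4096
  Digit '0' (value 0) x 16^2 = 0
  Digit '9' (value 9) x 16^1 = 144
  Digit '4' (value 4) x 16^0 = 4
Sum = 4244

4244


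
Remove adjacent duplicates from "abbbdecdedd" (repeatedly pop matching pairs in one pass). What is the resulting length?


Input: abbbdecdedd
Stack-based adjacent duplicate removal:
  Read 'a': push. Stack: a
  Read 'b': push. Stack: ab
  Read 'b': matches stack top 'b' => pop. Stack: a
  Read 'b': push. Stack: ab
  Read 'd': push. Stack: abd
  Read 'e': push. Stack: abde
  Read 'c': push. Stack: abdec
  Read 'd': push. Stack: abdecd
  Read 'e': push. Stack: abdecde
  Read 'd': push. Stack: abdecded
  Read 'd': matches stack top 'd' => pop. Stack: abdecde
Final stack: "abdecde" (length 7)

7


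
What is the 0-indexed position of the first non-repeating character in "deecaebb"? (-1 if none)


Input: deecaebb
Character frequencies:
  'a': 1
  'b': 2
  'c': 1
  'd': 1
  'e': 3
Scanning left to right for freq == 1:
  Position 0 ('d'): unique! => answer = 0

0


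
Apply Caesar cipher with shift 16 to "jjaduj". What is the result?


Caesar cipher: shift "jjaduj" by 16
  'j' (pos 9) + 16 = pos 25 = 'z'
  'j' (pos 9) + 16 = pos 25 = 'z'
  'a' (pos 0) + 16 = pos 16 = 'q'
  'd' (pos 3) + 16 = pos 19 = 't'
  'u' (pos 20) + 16 = pos 10 = 'k'
  'j' (pos 9) + 16 = pos 25 = 'z'
Result: zzqtkz

zzqtkz


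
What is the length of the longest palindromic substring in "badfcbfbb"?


Input: "badfcbfbb"
Checking substrings for palindromes:
  [5:8] "bfb" (len 3) => palindrome
  [7:9] "bb" (len 2) => palindrome
Longest palindromic substring: "bfb" with length 3

3


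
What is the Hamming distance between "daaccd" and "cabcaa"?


Comparing "daaccd" and "cabcaa" position by position:
  Position 0: 'd' vs 'c' => differ
  Position 1: 'a' vs 'a' => same
  Position 2: 'a' vs 'b' => differ
  Position 3: 'c' vs 'c' => same
  Position 4: 'c' vs 'a' => differ
  Position 5: 'd' vs 'a' => differ
Total differences (Hamming distance): 4

4


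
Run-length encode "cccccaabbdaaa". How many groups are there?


Input: cccccaabbdaaa
Scanning for consecutive runs:
  Group 1: 'c' x 5 (positions 0-4)
  Group 2: 'a' x 2 (positions 5-6)
  Group 3: 'b' x 2 (positions 7-8)
  Group 4: 'd' x 1 (positions 9-9)
  Group 5: 'a' x 3 (positions 10-12)
Total groups: 5

5


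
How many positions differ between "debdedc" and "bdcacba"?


Comparing "debdedc" and "bdcacba" position by position:
  Position 0: 'd' vs 'b' => DIFFER
  Position 1: 'e' vs 'd' => DIFFER
  Position 2: 'b' vs 'c' => DIFFER
  Position 3: 'd' vs 'a' => DIFFER
  Position 4: 'e' vs 'c' => DIFFER
  Position 5: 'd' vs 'b' => DIFFER
  Position 6: 'c' vs 'a' => DIFFER
Positions that differ: 7

7


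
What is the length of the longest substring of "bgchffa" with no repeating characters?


Input: "bgchffa"
Sliding window (track last position of each char):
  Position 0 ('b'): window [0,0] length 1 -- new best
  Position 1 ('g'): window [0,1] length 2 -- new best
  Position 2 ('c'): window [0,2] length 3 -- new best
  Position 3 ('h'): window [0,3] length 4 -- new best
  Position 4 ('f'): window [0,4] length 5 -- new best
  Position 5 ('f'): repeat (last at 4), move window start to 5
  Position 5 ('f'): window [5,5] length 1
  Position 6 ('a'): window [5,6] length 2
Longest substring with no repeats: "bgchf" with length 5

5


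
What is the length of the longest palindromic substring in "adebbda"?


Input: "adebbda"
Checking substrings for palindromes:
  [3:5] "bb" (len 2) => palindrome
Longest palindromic substring: "bb" with length 2

2


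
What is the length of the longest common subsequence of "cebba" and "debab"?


LCS of "cebba" and "debab"
DP table:
           d    e    b    a    b
      0    0    0    0    0    0
  c   0    0    0    0    0    0
  e   0    0    1    1    1    1
  b   0    0    1    2    2    2
  b   0    0    1    2    2    3
  a   0    0    1    2    3    3
LCS length = dp[5][5] = 3

3


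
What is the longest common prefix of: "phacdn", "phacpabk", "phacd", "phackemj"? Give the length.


Words: phacdn, phacpabk, phacd, phackemj
  Position 0: all 'p' => match
  Position 1: all 'h' => match
  Position 2: all 'a' => match
  Position 3: all 'c' => match
  Position 4: ('d', 'p', 'd', 'k') => mismatch, stop
LCP = "phac" (length 4)

4


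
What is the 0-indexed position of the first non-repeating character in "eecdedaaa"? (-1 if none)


Input: eecdedaaa
Character frequencies:
  'a': 3
  'c': 1
  'd': 2
  'e': 3
Scanning left to right for freq == 1:
  Position 0 ('e'): freq=3, skip
  Position 1 ('e'): freq=3, skip
  Position 2 ('c'): unique! => answer = 2

2


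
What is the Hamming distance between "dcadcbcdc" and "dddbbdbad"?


Comparing "dcadcbcdc" and "dddbbdbad" position by position:
  Position 0: 'd' vs 'd' => same
  Position 1: 'c' vs 'd' => differ
  Position 2: 'a' vs 'd' => differ
  Position 3: 'd' vs 'b' => differ
  Position 4: 'c' vs 'b' => differ
  Position 5: 'b' vs 'd' => differ
  Position 6: 'c' vs 'b' => differ
  Position 7: 'd' vs 'a' => differ
  Position 8: 'c' vs 'd' => differ
Total differences (Hamming distance): 8

8


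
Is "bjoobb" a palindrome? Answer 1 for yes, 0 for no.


Input: bjoobb
Reversed: bboojb
  Compare pos 0 ('b') with pos 5 ('b'): match
  Compare pos 1 ('j') with pos 4 ('b'): MISMATCH
  Compare pos 2 ('o') with pos 3 ('o'): match
Result: not a palindrome

0


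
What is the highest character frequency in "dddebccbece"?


Input: dddebccbece
Character counts:
  'b': 2
  'c': 3
  'd': 3
  'e': 3
Maximum frequency: 3

3


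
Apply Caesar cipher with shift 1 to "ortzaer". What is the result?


Caesar cipher: shift "ortzaer" by 1
  'o' (pos 14) + 1 = pos 15 = 'p'
  'r' (pos 17) + 1 = pos 18 = 's'
  't' (pos 19) + 1 = pos 20 = 'u'
  'z' (pos 25) + 1 = pos 0 = 'a'
  'a' (pos 0) + 1 = pos 1 = 'b'
  'e' (pos 4) + 1 = pos 5 = 'f'
  'r' (pos 17) + 1 = pos 18 = 's'
Result: psuabfs

psuabfs


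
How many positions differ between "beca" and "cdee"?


Comparing "beca" and "cdee" position by position:
  Position 0: 'b' vs 'c' => DIFFER
  Position 1: 'e' vs 'd' => DIFFER
  Position 2: 'c' vs 'e' => DIFFER
  Position 3: 'a' vs 'e' => DIFFER
Positions that differ: 4

4


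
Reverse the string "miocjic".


Input: miocjic
Reading characters right to left:
  Position 6: 'c'
  Position 5: 'i'
  Position 4: 'j'
  Position 3: 'c'
  Position 2: 'o'
  Position 1: 'i'
  Position 0: 'm'
Reversed: cijcoim

cijcoim


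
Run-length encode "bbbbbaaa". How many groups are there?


Input: bbbbbaaa
Scanning for consecutive runs:
  Group 1: 'b' x 5 (positions 0-4)
  Group 2: 'a' x 3 (positions 5-7)
Total groups: 2

2


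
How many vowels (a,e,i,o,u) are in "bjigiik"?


Input: bjigiik
Checking each character:
  'b' at position 0: consonant
  'j' at position 1: consonant
  'i' at position 2: vowel (running total: 1)
  'g' at position 3: consonant
  'i' at position 4: vowel (running total: 2)
  'i' at position 5: vowel (running total: 3)
  'k' at position 6: consonant
Total vowels: 3

3


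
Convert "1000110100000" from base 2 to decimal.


Input: "1000110100000" in base 2
Positional expansion:
  Digit '1' (value 1) x 2^12 = 4096
  Digit '0' (value 0) x 2^11 = 0
  Digit '0' (value 0) x 2^10 = 0
  Digit '0' (value 0) x 2^9 = 0
  Digit '1' (value 1) x 2^8 = 256
  Digit '1' (value 1) x 2^7 = 128
  Digit '0' (value 0) x 2^6 = 0
  Digit '1' (value 1) x 2^5 = 32
  Digit '0' (value 0) x 2^4 = 0
  Digit '0' (value 0) x 2^3 = 0
  Digit '0' (value 0) x 2^2 = 0
  Digit '0' (value 0) x 2^1 = 0
  Digit '0' (value 0) x 2^0 = 0
Sum = 4512

4512


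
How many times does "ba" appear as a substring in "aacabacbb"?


Searching for "ba" in "aacabacbb"
Scanning each position:
  Position 0: "aa" => no
  Position 1: "ac" => no
  Position 2: "ca" => no
  Position 3: "ab" => no
  Position 4: "ba" => MATCH
  Position 5: "ac" => no
  Position 6: "cb" => no
  Position 7: "bb" => no
Total occurrences: 1

1


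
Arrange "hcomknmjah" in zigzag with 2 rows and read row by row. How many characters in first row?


Zigzag "hcomknmjah" into 2 rows:
Placing characters:
  'h' => row 0
  'c' => row 1
  'o' => row 0
  'm' => row 1
  'k' => row 0
  'n' => row 1
  'm' => row 0
  'j' => row 1
  'a' => row 0
  'h' => row 1
Rows:
  Row 0: "hokma"
  Row 1: "cmnjh"
First row length: 5

5


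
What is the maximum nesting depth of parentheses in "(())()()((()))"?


Input: "(())()()((()))"
Tracking depth:
  Position 0 '(': depth becomes 1
  Position 1 '(': depth becomes 2
  Position 2 ')': depth becomes 1
  Position 3 ')': depth becomes 0
  Position 4 '(': depth becomes 1
  Position 5 ')': depth becomes 0
  Position 6 '(': depth becomes 1
  Position 7 ')': depth becomes 0
  Position 8 '(': depth becomes 1
  Position 9 '(': depth becomes 2
  Position 10 '(': depth becomes 3
  Position 11 ')': depth becomes 2
  Position 12 ')': depth becomes 1
  Position 13 ')': depth becomes 0
Maximum depth reached: 3

3


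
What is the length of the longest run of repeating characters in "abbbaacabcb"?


Input: "abbbaacabcb"
Scanning for longest run:
  Position 1 ('b'): new char, reset run to 1
  Position 2 ('b'): continues run of 'b', length=2
  Position 3 ('b'): continues run of 'b', length=3
  Position 4 ('a'): new char, reset run to 1
  Position 5 ('a'): continues run of 'a', length=2
  Position 6 ('c'): new char, reset run to 1
  Position 7 ('a'): new char, reset run to 1
  Position 8 ('b'): new char, reset run to 1
  Position 9 ('c'): new char, reset run to 1
  Position 10 ('b'): new char, reset run to 1
Longest run: 'b' with length 3

3


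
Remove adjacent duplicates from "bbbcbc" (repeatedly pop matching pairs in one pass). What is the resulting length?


Input: bbbcbc
Stack-based adjacent duplicate removal:
  Read 'b': push. Stack: b
  Read 'b': matches stack top 'b' => pop. Stack: (empty)
  Read 'b': push. Stack: b
  Read 'c': push. Stack: bc
  Read 'b': push. Stack: bcb
  Read 'c': push. Stack: bcbc
Final stack: "bcbc" (length 4)

4


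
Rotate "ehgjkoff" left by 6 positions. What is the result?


Input: "ehgjkoff", rotate left by 6
First 6 characters: "ehgjko"
Remaining characters: "ff"
Concatenate remaining + first: "ff" + "ehgjko" = "ffehgjko"

ffehgjko


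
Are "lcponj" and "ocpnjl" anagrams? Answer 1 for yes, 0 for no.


Strings: "lcponj", "ocpnjl"
Sorted first:  cjlnop
Sorted second: cjlnop
Sorted forms match => anagrams

1


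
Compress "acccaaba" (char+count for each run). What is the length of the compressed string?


Input: acccaaba
Runs:
  'a' x 1 => "a1"
  'c' x 3 => "c3"
  'a' x 2 => "a2"
  'b' x 1 => "b1"
  'a' x 1 => "a1"
Compressed: "a1c3a2b1a1"
Compressed length: 10

10


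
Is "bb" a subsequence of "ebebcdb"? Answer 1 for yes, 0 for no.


Check if "bb" is a subsequence of "ebebcdb"
Greedy scan:
  Position 0 ('e'): no match needed
  Position 1 ('b'): matches sub[0] = 'b'
  Position 2 ('e'): no match needed
  Position 3 ('b'): matches sub[1] = 'b'
  Position 4 ('c'): no match needed
  Position 5 ('d'): no match needed
  Position 6 ('b'): no match needed
All 2 characters matched => is a subsequence

1


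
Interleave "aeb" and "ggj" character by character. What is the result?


Interleaving "aeb" and "ggj":
  Position 0: 'a' from first, 'g' from second => "ag"
  Position 1: 'e' from first, 'g' from second => "eg"
  Position 2: 'b' from first, 'j' from second => "bj"
Result: agegbj

agegbj


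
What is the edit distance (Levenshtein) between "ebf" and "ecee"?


Computing edit distance: "ebf" -> "ecee"
DP table:
           e    c    e    e
      0    1    2    3    4
  e   1    0    1    2    3
  b   2    1    1    2    3
  f   3    2    2    2    3
Edit distance = dp[3][4] = 3

3


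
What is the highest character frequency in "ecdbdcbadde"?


Input: ecdbdcbadde
Character counts:
  'a': 1
  'b': 2
  'c': 2
  'd': 4
  'e': 2
Maximum frequency: 4

4


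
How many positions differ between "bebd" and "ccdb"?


Comparing "bebd" and "ccdb" position by position:
  Position 0: 'b' vs 'c' => DIFFER
  Position 1: 'e' vs 'c' => DIFFER
  Position 2: 'b' vs 'd' => DIFFER
  Position 3: 'd' vs 'b' => DIFFER
Positions that differ: 4

4


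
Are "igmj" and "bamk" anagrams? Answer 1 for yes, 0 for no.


Strings: "igmj", "bamk"
Sorted first:  gijm
Sorted second: abkm
Differ at position 0: 'g' vs 'a' => not anagrams

0


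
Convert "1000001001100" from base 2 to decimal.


Input: "1000001001100" in base 2
Positional expansion:
  Digit '1' (value 1) x 2^12 = 4096
  Digit '0' (value 0) x 2^11 = 0
  Digit '0' (value 0) x 2^10 = 0
  Digit '0' (value 0) x 2^9 = 0
  Digit '0' (value 0) x 2^8 = 0
  Digit '0' (value 0) x 2^7 = 0
  Digit '1' (value 1) x 2^6 = 64
  Digit '0' (value 0) x 2^5 = 0
  Digit '0' (value 0) x 2^4 = 0
  Digit '1' (value 1) x 2^3 = 8
  Digit '1' (value 1) x 2^2 = 4
  Digit '0' (value 0) x 2^1 = 0
  Digit '0' (value 0) x 2^0 = 0
Sum = 4172

4172


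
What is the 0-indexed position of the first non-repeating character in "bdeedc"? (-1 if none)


Input: bdeedc
Character frequencies:
  'b': 1
  'c': 1
  'd': 2
  'e': 2
Scanning left to right for freq == 1:
  Position 0 ('b'): unique! => answer = 0

0


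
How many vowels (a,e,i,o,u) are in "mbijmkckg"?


Input: mbijmkckg
Checking each character:
  'm' at position 0: consonant
  'b' at position 1: consonant
  'i' at position 2: vowel (running total: 1)
  'j' at position 3: consonant
  'm' at position 4: consonant
  'k' at position 5: consonant
  'c' at position 6: consonant
  'k' at position 7: consonant
  'g' at position 8: consonant
Total vowels: 1

1


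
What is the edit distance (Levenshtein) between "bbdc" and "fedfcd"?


Computing edit distance: "bbdc" -> "fedfcd"
DP table:
           f    e    d    f    c    d
      0    1    2    3    4    5    6
  b   1    1    2    3    4    5    6
  b   2    2    2    3    4    5    6
  d   3    3    3    2    3    4    5
  c   4    4    4    3    3    3    4
Edit distance = dp[4][6] = 4

4
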